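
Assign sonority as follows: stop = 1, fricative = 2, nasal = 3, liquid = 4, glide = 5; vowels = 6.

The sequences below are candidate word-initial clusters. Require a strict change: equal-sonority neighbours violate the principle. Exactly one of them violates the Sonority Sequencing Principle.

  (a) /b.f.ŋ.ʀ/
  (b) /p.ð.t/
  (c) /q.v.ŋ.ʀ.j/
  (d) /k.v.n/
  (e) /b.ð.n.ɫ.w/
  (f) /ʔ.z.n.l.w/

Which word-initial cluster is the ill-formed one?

b

(a) /b.f.ŋ.ʀ/: profile 1-2-3-4 — obeys.
(b) /p.ð.t/: profile 1-2-1 — violates.
(c) /q.v.ŋ.ʀ.j/: profile 1-2-3-4-5 — obeys.
(d) /k.v.n/: profile 1-2-3 — obeys.
(e) /b.ð.n.ɫ.w/: profile 1-2-3-4-5 — obeys.
(f) /ʔ.z.n.l.w/: profile 1-2-3-4-5 — obeys.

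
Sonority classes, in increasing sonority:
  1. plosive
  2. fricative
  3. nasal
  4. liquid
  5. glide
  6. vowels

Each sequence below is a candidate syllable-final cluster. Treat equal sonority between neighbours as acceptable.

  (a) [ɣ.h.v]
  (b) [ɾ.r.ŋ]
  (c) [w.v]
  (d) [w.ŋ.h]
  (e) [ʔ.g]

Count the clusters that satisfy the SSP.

5

(a) sonority 2-2-2: well-formed.
(b) sonority 4-4-3: well-formed.
(c) sonority 5-2: well-formed.
(d) sonority 5-3-2: well-formed.
(e) sonority 1-1: well-formed.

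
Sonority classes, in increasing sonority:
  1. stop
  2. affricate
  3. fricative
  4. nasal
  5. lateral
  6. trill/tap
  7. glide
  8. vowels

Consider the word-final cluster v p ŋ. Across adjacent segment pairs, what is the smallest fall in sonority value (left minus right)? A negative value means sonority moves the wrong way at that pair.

-3

/v/ — fricative, sonority 3.
/p/ — stop, sonority 1.
/ŋ/ — nasal, sonority 4.
/v/→/p/: change +2.
/p/→/ŋ/: change -3.
Minimum = -3.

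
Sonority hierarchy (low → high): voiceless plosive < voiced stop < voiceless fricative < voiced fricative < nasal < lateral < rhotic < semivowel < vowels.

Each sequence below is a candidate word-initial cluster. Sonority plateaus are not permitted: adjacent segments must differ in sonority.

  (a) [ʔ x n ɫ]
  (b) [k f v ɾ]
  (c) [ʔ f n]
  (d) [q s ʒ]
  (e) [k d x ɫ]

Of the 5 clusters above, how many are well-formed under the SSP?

(a) [ʔ x n ɫ]: profile 1-3-5-6 — obeys.
(b) [k f v ɾ]: profile 1-3-4-7 — obeys.
(c) [ʔ f n]: profile 1-3-5 — obeys.
(d) [q s ʒ]: profile 1-3-4 — obeys.
(e) [k d x ɫ]: profile 1-2-3-6 — obeys.

5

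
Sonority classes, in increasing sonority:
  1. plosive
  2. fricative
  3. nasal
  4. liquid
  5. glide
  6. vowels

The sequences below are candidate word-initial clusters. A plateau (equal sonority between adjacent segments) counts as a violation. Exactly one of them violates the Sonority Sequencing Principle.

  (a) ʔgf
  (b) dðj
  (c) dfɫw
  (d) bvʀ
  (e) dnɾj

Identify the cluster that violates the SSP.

(a) 1-1-2 → violates
(b) 1-2-5 → obeys
(c) 1-2-4-5 → obeys
(d) 1-2-4 → obeys
(e) 1-3-4-5 → obeys

a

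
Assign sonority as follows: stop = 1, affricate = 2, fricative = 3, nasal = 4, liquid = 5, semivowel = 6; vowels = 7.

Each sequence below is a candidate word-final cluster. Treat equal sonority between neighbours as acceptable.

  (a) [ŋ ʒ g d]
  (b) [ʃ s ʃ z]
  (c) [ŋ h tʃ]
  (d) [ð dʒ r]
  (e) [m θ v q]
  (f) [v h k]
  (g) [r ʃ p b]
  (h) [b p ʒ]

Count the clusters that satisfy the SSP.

(a) sonority 4-3-1-1: well-formed.
(b) sonority 3-3-3-3: well-formed.
(c) sonority 4-3-2: well-formed.
(d) sonority 3-2-5: ill-formed.
(e) sonority 4-3-3-1: well-formed.
(f) sonority 3-3-1: well-formed.
(g) sonority 5-3-1-1: well-formed.
(h) sonority 1-1-3: ill-formed.

6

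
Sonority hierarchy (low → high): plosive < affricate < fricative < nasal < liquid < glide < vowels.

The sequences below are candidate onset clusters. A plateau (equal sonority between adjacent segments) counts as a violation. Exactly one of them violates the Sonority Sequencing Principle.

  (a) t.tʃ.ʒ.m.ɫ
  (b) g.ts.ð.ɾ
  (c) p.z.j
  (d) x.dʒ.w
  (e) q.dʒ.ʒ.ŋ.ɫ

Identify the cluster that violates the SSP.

d

(a) 1-2-3-4-5 → obeys
(b) 1-2-3-5 → obeys
(c) 1-3-6 → obeys
(d) 3-2-6 → violates
(e) 1-2-3-4-5 → obeys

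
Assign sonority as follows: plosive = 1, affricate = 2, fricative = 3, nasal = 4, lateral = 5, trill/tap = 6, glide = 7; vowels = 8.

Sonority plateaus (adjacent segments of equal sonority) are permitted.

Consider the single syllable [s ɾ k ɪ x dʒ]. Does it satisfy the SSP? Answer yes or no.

no

Onset: /s/ is a fricative (sonority 3), /ɾ/ is a trill/tap (sonority 6), /k/ is a plosive (sonority 1); then the nucleus /ɪ/ (sonority 8).
Onset profile 3-6-1-8 — does not rise throughout.
Coda: /x/ is a fricative (sonority 3), /dʒ/ is an affricate (sonority 2).
Coda profile 8-3-2 — falls from the nucleus.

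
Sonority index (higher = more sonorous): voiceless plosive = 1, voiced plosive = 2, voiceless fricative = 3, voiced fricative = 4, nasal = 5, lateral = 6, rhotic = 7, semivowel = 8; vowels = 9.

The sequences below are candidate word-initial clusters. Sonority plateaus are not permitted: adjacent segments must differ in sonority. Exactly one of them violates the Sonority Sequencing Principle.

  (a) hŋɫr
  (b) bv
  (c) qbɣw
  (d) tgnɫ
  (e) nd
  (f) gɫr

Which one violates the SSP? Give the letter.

(a) sonority 3-5-6-7: well-formed.
(b) sonority 2-4: well-formed.
(c) sonority 1-2-4-8: well-formed.
(d) sonority 1-2-5-6: well-formed.
(e) sonority 5-2: ill-formed.
(f) sonority 2-6-7: well-formed.

e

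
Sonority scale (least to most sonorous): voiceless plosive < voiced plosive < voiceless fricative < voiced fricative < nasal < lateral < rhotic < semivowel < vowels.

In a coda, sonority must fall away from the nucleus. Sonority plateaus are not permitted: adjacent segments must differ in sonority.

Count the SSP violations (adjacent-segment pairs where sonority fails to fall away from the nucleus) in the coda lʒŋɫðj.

/l/: lateral = 6.
/ʒ/: voiced fricative = 4.
/ŋ/: nasal = 5.
/ɫ/: lateral = 6.
/ð/: voiced fricative = 4.
/j/: semivowel = 8.
/l/→/ʒ/: 6→4 (falls) — ok.
/ʒ/→/ŋ/: 4→5 (does not fall) — violation.
/ŋ/→/ɫ/: 5→6 (does not fall) — violation.
/ɫ/→/ð/: 6→4 (falls) — ok.
/ð/→/j/: 4→8 (does not fall) — violation.

3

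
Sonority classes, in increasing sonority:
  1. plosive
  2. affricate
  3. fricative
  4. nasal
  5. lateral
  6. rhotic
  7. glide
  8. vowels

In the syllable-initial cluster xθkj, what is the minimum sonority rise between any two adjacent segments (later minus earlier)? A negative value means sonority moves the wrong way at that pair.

-2

/x/: fricative = 3.
/θ/: fricative = 3.
/k/: plosive = 1.
/j/: glide = 7.
/x/→/θ/: change +0.
/θ/→/k/: change -2.
/k/→/j/: change +6.
Minimum = -2.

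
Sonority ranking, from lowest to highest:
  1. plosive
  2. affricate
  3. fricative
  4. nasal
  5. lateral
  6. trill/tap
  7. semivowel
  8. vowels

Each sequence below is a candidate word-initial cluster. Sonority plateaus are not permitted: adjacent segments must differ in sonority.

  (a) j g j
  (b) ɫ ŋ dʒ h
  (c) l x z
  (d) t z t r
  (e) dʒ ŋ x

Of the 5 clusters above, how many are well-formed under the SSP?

0

(a) 7-1-7 → violates
(b) 5-4-2-3 → violates
(c) 5-3-3 → violates
(d) 1-3-1-6 → violates
(e) 2-4-3 → violates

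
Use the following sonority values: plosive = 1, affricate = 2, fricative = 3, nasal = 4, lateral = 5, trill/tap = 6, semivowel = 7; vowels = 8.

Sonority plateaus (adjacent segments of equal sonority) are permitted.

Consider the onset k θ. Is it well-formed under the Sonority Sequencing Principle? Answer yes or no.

/k/ — plosive, sonority 1.
/θ/ — fricative, sonority 3.
The profile 1-3 strictly rises, so the onset satisfies the SSP.

yes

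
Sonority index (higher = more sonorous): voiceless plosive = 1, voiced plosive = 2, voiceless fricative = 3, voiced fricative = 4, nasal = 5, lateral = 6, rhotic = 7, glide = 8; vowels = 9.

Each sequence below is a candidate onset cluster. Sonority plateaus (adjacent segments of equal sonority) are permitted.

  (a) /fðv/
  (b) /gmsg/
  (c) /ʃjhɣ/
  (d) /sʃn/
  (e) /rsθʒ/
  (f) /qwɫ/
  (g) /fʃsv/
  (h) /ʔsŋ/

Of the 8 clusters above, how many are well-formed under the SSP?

(a) 3-4-4 → obeys
(b) 2-5-3-2 → violates
(c) 3-8-3-4 → violates
(d) 3-3-5 → obeys
(e) 7-3-3-4 → violates
(f) 1-8-6 → violates
(g) 3-3-3-4 → obeys
(h) 1-3-5 → obeys

4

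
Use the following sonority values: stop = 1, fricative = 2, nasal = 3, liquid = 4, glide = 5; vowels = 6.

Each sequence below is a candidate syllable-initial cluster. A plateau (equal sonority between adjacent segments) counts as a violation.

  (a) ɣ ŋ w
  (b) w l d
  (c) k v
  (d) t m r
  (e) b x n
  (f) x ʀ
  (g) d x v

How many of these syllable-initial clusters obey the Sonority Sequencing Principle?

5

(a) ɣ ŋ w: profile 2-3-5 — obeys.
(b) w l d: profile 5-4-1 — violates.
(c) k v: profile 1-2 — obeys.
(d) t m r: profile 1-3-4 — obeys.
(e) b x n: profile 1-2-3 — obeys.
(f) x ʀ: profile 2-4 — obeys.
(g) d x v: profile 1-2-2 — violates.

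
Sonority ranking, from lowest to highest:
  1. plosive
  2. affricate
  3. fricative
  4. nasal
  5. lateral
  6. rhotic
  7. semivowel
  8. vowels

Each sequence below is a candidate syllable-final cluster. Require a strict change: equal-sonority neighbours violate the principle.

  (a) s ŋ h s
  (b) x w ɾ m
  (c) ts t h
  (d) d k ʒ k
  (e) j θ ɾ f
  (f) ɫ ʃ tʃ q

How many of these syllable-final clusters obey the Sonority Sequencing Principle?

1

(a) s ŋ h s: profile 3-4-3-3 — violates.
(b) x w ɾ m: profile 3-7-6-4 — violates.
(c) ts t h: profile 2-1-3 — violates.
(d) d k ʒ k: profile 1-1-3-1 — violates.
(e) j θ ɾ f: profile 7-3-6-3 — violates.
(f) ɫ ʃ tʃ q: profile 5-3-2-1 — obeys.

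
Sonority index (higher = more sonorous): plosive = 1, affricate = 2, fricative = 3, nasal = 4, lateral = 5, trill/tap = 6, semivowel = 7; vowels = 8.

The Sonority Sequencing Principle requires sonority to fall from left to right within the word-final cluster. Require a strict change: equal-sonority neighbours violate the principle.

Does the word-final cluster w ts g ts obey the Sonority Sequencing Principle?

no

/w/ — semivowel, sonority 7.
/ts/ — affricate, sonority 2.
/g/ — plosive, sonority 1.
/ts/ — affricate, sonority 2.
The profile is 7-2-1-2. Between /g/ (1) and /ts/ (2) sonority does not fall, so the cluster violates the SSP.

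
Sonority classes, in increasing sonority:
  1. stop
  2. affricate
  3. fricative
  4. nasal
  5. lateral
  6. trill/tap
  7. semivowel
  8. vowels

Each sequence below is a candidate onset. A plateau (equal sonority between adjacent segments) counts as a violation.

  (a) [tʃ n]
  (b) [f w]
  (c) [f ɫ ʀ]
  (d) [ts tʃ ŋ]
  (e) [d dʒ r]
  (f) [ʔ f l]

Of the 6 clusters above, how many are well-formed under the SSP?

5

(a) 2-4 → obeys
(b) 3-7 → obeys
(c) 3-5-6 → obeys
(d) 2-2-4 → violates
(e) 1-2-6 → obeys
(f) 1-3-5 → obeys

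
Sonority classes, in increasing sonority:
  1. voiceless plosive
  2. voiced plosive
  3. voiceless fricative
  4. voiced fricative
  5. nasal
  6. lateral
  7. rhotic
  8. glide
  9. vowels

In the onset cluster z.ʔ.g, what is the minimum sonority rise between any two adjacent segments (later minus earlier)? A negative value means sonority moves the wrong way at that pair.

/z/: voiced fricative = 4.
/ʔ/: voiceless plosive = 1.
/g/: voiced plosive = 2.
/z/→/ʔ/: change -3.
/ʔ/→/g/: change +1.
Minimum = -3.

-3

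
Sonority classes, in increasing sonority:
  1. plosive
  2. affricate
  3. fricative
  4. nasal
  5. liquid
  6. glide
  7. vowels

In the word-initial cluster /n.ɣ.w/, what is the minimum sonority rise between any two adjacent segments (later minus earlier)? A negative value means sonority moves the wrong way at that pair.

/n/ is a nasal (sonority 4).
/ɣ/ is a fricative (sonority 3).
/w/ is a glide (sonority 6).
/n/→/ɣ/: change -1.
/ɣ/→/w/: change +3.
Minimum = -1.

-1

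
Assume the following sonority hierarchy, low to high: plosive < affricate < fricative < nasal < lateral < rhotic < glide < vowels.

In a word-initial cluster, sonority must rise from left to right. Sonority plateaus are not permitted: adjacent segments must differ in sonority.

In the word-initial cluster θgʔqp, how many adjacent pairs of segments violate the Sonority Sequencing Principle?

4

/θ/: fricative = 3.
/g/: plosive = 1.
/ʔ/: plosive = 1.
/q/: plosive = 1.
/p/: plosive = 1.
/θ/→/g/: 3→1 (does not rise) — violation.
/g/→/ʔ/: 1→1 (plateau) — violation.
/ʔ/→/q/: 1→1 (plateau) — violation.
/q/→/p/: 1→1 (plateau) — violation.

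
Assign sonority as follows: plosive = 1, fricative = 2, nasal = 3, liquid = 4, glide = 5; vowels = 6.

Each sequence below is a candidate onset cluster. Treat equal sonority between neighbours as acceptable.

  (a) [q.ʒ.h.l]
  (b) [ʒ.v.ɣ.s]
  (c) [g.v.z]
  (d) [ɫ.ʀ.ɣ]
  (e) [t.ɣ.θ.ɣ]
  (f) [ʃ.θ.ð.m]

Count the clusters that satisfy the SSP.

(a) sonority 1-2-2-4: well-formed.
(b) sonority 2-2-2-2: well-formed.
(c) sonority 1-2-2: well-formed.
(d) sonority 4-4-2: ill-formed.
(e) sonority 1-2-2-2: well-formed.
(f) sonority 2-2-2-3: well-formed.

5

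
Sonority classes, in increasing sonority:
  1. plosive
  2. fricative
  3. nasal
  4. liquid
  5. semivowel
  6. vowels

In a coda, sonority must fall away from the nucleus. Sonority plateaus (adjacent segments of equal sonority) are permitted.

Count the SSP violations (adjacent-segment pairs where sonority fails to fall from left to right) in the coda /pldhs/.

/p/ — plosive, sonority 1.
/l/ — liquid, sonority 4.
/d/ — plosive, sonority 1.
/h/ — fricative, sonority 2.
/s/ — fricative, sonority 2.
/p/→/l/: 1→4 (does not fall) — violation.
/l/→/d/: 4→1 (falls) — ok.
/d/→/h/: 1→2 (does not fall) — violation.
/h/→/s/: 2→2 (plateau, allowed) — ok.

2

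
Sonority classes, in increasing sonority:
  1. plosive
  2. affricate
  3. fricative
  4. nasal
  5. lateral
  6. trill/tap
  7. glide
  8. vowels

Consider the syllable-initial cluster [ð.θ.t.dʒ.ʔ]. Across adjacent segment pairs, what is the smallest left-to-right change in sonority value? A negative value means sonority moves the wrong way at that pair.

-2

/ð/: fricative = 3.
/θ/: fricative = 3.
/t/: plosive = 1.
/dʒ/: affricate = 2.
/ʔ/: plosive = 1.
/ð/→/θ/: change +0.
/θ/→/t/: change -2.
/t/→/dʒ/: change +1.
/dʒ/→/ʔ/: change -1.
Minimum = -2.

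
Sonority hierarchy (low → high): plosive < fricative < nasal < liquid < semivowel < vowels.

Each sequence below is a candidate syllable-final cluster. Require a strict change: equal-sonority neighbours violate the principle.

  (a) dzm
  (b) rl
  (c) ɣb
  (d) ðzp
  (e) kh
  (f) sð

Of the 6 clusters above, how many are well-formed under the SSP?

(a) sonority 1-2-3: ill-formed.
(b) sonority 4-4: ill-formed.
(c) sonority 2-1: well-formed.
(d) sonority 2-2-1: ill-formed.
(e) sonority 1-2: ill-formed.
(f) sonority 2-2: ill-formed.

1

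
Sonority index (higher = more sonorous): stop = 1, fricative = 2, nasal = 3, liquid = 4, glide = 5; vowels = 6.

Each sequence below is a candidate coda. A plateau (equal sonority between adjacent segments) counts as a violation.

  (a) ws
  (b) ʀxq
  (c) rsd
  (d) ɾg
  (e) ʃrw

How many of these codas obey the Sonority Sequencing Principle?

(a) sonority 5-2: well-formed.
(b) sonority 4-2-1: well-formed.
(c) sonority 4-2-1: well-formed.
(d) sonority 4-1: well-formed.
(e) sonority 2-4-5: ill-formed.

4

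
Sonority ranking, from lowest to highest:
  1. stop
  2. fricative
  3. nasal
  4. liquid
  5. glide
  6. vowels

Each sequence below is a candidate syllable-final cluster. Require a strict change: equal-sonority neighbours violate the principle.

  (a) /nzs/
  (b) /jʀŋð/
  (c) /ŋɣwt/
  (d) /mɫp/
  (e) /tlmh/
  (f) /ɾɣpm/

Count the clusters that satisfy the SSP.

(a) sonority 3-2-2: ill-formed.
(b) sonority 5-4-3-2: well-formed.
(c) sonority 3-2-5-1: ill-formed.
(d) sonority 3-4-1: ill-formed.
(e) sonority 1-4-3-2: ill-formed.
(f) sonority 4-2-1-3: ill-formed.

1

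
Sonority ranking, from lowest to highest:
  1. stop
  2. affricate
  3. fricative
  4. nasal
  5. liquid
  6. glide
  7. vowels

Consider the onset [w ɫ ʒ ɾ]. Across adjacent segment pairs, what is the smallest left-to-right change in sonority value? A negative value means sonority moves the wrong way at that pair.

/w/ — glide, sonority 6.
/ɫ/ — liquid, sonority 5.
/ʒ/ — fricative, sonority 3.
/ɾ/ — liquid, sonority 5.
/w/→/ɫ/: change -1.
/ɫ/→/ʒ/: change -2.
/ʒ/→/ɾ/: change +2.
Minimum = -2.

-2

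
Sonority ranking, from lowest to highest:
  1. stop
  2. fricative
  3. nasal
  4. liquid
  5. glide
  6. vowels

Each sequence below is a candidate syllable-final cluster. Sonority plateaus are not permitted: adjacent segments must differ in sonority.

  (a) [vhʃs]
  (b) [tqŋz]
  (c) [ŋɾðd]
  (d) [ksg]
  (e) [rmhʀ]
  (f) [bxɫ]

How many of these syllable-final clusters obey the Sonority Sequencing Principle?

0

(a) 2-2-2-2 → violates
(b) 1-1-3-2 → violates
(c) 3-4-2-1 → violates
(d) 1-2-1 → violates
(e) 4-3-2-4 → violates
(f) 1-2-4 → violates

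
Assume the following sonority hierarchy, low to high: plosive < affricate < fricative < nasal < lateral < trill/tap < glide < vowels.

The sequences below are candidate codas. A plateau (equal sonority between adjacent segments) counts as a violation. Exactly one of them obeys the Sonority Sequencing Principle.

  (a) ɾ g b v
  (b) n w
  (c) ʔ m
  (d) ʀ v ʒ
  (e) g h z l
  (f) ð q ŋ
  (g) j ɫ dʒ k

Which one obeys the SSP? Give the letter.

(a) ɾ g b v: profile 6-1-1-3 — violates.
(b) n w: profile 4-7 — violates.
(c) ʔ m: profile 1-4 — violates.
(d) ʀ v ʒ: profile 6-3-3 — violates.
(e) g h z l: profile 1-3-3-5 — violates.
(f) ð q ŋ: profile 3-1-4 — violates.
(g) j ɫ dʒ k: profile 7-5-2-1 — obeys.

g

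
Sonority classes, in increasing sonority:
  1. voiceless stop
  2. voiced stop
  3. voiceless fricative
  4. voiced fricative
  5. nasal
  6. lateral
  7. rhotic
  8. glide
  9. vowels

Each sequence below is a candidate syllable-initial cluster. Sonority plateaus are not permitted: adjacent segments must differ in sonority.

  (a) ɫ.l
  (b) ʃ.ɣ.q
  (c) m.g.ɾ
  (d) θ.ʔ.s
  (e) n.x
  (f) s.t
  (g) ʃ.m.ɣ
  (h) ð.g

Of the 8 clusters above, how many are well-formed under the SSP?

0

(a) sonority 6-6: ill-formed.
(b) sonority 3-4-1: ill-formed.
(c) sonority 5-2-7: ill-formed.
(d) sonority 3-1-3: ill-formed.
(e) sonority 5-3: ill-formed.
(f) sonority 3-1: ill-formed.
(g) sonority 3-5-4: ill-formed.
(h) sonority 4-2: ill-formed.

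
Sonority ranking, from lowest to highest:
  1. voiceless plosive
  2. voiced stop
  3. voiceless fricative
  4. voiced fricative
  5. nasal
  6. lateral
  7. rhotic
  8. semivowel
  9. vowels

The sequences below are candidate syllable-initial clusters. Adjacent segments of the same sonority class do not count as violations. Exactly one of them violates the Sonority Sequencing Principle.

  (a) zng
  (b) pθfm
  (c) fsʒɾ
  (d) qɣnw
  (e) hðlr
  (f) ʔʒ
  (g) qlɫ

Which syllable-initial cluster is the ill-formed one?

(a) zng: profile 4-5-2 — violates.
(b) pθfm: profile 1-3-3-5 — obeys.
(c) fsʒɾ: profile 3-3-4-7 — obeys.
(d) qɣnw: profile 1-4-5-8 — obeys.
(e) hðlr: profile 3-4-6-7 — obeys.
(f) ʔʒ: profile 1-4 — obeys.
(g) qlɫ: profile 1-6-6 — obeys.

a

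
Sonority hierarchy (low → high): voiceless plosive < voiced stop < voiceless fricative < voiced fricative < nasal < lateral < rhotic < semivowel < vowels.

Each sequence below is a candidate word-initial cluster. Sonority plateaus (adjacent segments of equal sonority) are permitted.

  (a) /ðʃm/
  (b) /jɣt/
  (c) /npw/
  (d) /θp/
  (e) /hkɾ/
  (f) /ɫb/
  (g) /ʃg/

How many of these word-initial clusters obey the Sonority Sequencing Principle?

(a) 4-3-5 → violates
(b) 8-4-1 → violates
(c) 5-1-8 → violates
(d) 3-1 → violates
(e) 3-1-7 → violates
(f) 6-2 → violates
(g) 3-2 → violates

0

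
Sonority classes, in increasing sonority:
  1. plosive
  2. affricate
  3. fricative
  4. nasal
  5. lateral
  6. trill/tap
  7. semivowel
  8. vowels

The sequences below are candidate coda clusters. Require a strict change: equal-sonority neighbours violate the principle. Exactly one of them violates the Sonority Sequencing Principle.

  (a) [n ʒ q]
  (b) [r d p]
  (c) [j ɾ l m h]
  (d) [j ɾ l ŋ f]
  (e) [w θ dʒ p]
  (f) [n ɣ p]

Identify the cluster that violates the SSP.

(a) [n ʒ q]: profile 4-3-1 — obeys.
(b) [r d p]: profile 6-1-1 — violates.
(c) [j ɾ l m h]: profile 7-6-5-4-3 — obeys.
(d) [j ɾ l ŋ f]: profile 7-6-5-4-3 — obeys.
(e) [w θ dʒ p]: profile 7-3-2-1 — obeys.
(f) [n ɣ p]: profile 4-3-1 — obeys.

b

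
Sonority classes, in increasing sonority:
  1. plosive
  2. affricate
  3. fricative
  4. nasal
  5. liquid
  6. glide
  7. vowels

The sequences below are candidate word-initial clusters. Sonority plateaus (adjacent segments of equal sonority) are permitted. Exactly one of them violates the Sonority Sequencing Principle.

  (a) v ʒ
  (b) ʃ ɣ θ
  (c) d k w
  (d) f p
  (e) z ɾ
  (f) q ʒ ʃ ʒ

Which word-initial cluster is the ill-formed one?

(a) 3-3 → obeys
(b) 3-3-3 → obeys
(c) 1-1-6 → obeys
(d) 3-1 → violates
(e) 3-5 → obeys
(f) 1-3-3-3 → obeys

d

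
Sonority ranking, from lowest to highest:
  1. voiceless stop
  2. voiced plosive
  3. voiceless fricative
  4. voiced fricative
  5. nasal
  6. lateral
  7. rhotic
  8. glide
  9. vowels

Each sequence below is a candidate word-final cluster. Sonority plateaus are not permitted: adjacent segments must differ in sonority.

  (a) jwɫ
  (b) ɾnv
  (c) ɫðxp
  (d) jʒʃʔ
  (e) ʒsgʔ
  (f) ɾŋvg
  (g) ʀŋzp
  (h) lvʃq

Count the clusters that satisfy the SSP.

7

(a) sonority 8-8-6: ill-formed.
(b) sonority 7-5-4: well-formed.
(c) sonority 6-4-3-1: well-formed.
(d) sonority 8-4-3-1: well-formed.
(e) sonority 4-3-2-1: well-formed.
(f) sonority 7-5-4-2: well-formed.
(g) sonority 7-5-4-1: well-formed.
(h) sonority 6-4-3-1: well-formed.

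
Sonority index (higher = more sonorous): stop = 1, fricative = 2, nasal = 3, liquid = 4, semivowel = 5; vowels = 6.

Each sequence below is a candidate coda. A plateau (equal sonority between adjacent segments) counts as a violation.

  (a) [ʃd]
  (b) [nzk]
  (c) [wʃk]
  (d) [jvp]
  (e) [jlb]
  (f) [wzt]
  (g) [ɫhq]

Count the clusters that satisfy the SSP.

(a) [ʃd]: profile 2-1 — obeys.
(b) [nzk]: profile 3-2-1 — obeys.
(c) [wʃk]: profile 5-2-1 — obeys.
(d) [jvp]: profile 5-2-1 — obeys.
(e) [jlb]: profile 5-4-1 — obeys.
(f) [wzt]: profile 5-2-1 — obeys.
(g) [ɫhq]: profile 4-2-1 — obeys.

7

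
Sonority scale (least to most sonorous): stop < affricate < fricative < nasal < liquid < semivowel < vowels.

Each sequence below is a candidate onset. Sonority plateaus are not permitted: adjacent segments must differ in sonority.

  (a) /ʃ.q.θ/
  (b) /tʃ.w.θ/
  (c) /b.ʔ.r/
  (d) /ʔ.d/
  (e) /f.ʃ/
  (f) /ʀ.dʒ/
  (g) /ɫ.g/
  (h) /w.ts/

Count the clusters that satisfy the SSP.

(a) /ʃ.q.θ/: profile 3-1-3 — violates.
(b) /tʃ.w.θ/: profile 2-6-3 — violates.
(c) /b.ʔ.r/: profile 1-1-5 — violates.
(d) /ʔ.d/: profile 1-1 — violates.
(e) /f.ʃ/: profile 3-3 — violates.
(f) /ʀ.dʒ/: profile 5-2 — violates.
(g) /ɫ.g/: profile 5-1 — violates.
(h) /w.ts/: profile 6-2 — violates.

0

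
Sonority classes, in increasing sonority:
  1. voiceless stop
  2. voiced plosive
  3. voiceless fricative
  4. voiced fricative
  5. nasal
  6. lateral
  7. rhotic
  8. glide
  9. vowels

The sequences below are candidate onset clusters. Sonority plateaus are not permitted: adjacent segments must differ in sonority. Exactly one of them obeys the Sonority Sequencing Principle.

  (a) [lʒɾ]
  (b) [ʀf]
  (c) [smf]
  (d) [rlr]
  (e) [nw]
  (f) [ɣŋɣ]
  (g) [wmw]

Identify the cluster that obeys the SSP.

(a) 6-4-7 → violates
(b) 7-3 → violates
(c) 3-5-3 → violates
(d) 7-6-7 → violates
(e) 5-8 → obeys
(f) 4-5-4 → violates
(g) 8-5-8 → violates

e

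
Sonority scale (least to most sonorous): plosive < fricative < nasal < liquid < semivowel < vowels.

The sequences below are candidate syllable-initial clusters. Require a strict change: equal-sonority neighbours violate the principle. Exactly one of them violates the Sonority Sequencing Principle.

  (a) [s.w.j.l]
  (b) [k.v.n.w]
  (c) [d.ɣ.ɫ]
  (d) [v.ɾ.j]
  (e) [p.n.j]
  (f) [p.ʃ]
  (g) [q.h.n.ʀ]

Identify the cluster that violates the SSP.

(a) 2-5-5-4 → violates
(b) 1-2-3-5 → obeys
(c) 1-2-4 → obeys
(d) 2-4-5 → obeys
(e) 1-3-5 → obeys
(f) 1-2 → obeys
(g) 1-2-3-4 → obeys

a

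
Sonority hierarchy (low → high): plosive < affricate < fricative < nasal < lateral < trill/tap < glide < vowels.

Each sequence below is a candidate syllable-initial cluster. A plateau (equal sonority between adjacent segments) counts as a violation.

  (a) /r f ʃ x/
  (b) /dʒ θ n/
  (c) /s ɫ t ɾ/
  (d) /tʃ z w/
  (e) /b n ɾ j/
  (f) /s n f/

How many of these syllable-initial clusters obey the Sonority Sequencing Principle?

(a) 6-3-3-3 → violates
(b) 2-3-4 → obeys
(c) 3-5-1-6 → violates
(d) 2-3-7 → obeys
(e) 1-4-6-7 → obeys
(f) 3-4-3 → violates

3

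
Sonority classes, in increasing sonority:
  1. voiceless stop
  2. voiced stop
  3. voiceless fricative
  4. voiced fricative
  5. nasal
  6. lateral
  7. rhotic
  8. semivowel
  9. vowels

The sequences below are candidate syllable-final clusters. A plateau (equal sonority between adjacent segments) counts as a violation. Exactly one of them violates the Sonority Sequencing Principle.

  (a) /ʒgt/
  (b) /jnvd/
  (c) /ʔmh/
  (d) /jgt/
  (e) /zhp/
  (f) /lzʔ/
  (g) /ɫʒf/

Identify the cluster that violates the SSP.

(a) /ʒgt/: profile 4-2-1 — obeys.
(b) /jnvd/: profile 8-5-4-2 — obeys.
(c) /ʔmh/: profile 1-5-3 — violates.
(d) /jgt/: profile 8-2-1 — obeys.
(e) /zhp/: profile 4-3-1 — obeys.
(f) /lzʔ/: profile 6-4-1 — obeys.
(g) /ɫʒf/: profile 6-4-3 — obeys.

c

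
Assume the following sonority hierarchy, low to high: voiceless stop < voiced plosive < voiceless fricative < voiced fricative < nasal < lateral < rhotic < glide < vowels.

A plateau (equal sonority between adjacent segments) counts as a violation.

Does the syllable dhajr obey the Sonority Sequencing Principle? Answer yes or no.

yes

Onset: /d/ is a voiced plosive (sonority 2), /h/ is a voiceless fricative (sonority 3); then the nucleus /a/ (sonority 9).
Onset profile 2-3-9 — rises to the nucleus.
Coda: /j/ is a glide (sonority 8), /r/ is a rhotic (sonority 7).
Coda profile 9-8-7 — falls from the nucleus.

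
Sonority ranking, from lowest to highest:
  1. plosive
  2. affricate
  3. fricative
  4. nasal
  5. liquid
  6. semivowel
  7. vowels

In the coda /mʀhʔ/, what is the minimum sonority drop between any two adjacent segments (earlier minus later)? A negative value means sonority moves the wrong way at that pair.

-1

/m/: nasal = 4.
/ʀ/: liquid = 5.
/h/: fricative = 3.
/ʔ/: plosive = 1.
/m/→/ʀ/: change -1.
/ʀ/→/h/: change +2.
/h/→/ʔ/: change +2.
Minimum = -1.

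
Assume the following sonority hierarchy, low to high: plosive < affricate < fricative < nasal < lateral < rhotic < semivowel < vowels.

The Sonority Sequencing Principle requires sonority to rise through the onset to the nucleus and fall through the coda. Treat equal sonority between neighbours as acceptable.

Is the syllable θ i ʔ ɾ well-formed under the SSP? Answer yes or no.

Onset: /θ/ is a fricative (sonority 3); then the nucleus /i/ (sonority 8).
Onset profile 3-8 — rises to the nucleus.
Coda: /ʔ/ is a plosive (sonority 1), /ɾ/ is a rhotic (sonority 6).
Coda profile 8-1-6 — does not fall throughout.

no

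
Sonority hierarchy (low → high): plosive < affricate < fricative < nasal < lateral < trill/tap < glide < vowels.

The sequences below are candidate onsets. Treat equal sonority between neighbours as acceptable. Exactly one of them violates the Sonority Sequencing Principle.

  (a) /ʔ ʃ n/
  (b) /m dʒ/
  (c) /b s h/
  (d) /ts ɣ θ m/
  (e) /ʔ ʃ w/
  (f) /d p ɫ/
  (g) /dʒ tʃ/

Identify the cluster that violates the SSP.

b

(a) 1-3-4 → obeys
(b) 4-2 → violates
(c) 1-3-3 → obeys
(d) 2-3-3-4 → obeys
(e) 1-3-7 → obeys
(f) 1-1-5 → obeys
(g) 2-2 → obeys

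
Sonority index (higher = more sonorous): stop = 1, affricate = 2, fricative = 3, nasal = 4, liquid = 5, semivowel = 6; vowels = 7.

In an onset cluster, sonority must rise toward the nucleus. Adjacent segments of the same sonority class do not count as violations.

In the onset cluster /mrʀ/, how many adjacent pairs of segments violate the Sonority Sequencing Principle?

0

/m/ is a nasal (sonority 4).
/r/ is a liquid (sonority 5).
/ʀ/ is a liquid (sonority 5).
/m/→/r/: 4→5 (rises) — ok.
/r/→/ʀ/: 5→5 (plateau, allowed) — ok.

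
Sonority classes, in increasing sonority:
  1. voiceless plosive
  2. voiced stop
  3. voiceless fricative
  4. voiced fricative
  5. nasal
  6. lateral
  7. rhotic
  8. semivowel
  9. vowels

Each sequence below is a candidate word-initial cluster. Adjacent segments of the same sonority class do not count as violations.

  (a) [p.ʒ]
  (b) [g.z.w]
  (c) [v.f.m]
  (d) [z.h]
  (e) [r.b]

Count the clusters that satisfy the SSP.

(a) [p.ʒ]: profile 1-4 — obeys.
(b) [g.z.w]: profile 2-4-8 — obeys.
(c) [v.f.m]: profile 4-3-5 — violates.
(d) [z.h]: profile 4-3 — violates.
(e) [r.b]: profile 7-2 — violates.

2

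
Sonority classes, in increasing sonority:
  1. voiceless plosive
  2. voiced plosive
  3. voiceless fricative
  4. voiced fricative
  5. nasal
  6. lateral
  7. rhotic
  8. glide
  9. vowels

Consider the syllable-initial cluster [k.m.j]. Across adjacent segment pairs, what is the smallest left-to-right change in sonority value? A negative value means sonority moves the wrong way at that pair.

/k/ is a voiceless plosive (sonority 1).
/m/ is a nasal (sonority 5).
/j/ is a glide (sonority 8).
/k/→/m/: change +4.
/m/→/j/: change +3.
Minimum = 3.

3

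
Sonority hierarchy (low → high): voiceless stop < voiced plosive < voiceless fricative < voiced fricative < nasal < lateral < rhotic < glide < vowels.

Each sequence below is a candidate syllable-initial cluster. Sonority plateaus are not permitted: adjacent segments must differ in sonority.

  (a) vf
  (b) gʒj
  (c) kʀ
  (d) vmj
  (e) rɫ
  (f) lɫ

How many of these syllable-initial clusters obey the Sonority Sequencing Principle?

(a) sonority 4-3: ill-formed.
(b) sonority 2-4-8: well-formed.
(c) sonority 1-7: well-formed.
(d) sonority 4-5-8: well-formed.
(e) sonority 7-6: ill-formed.
(f) sonority 6-6: ill-formed.

3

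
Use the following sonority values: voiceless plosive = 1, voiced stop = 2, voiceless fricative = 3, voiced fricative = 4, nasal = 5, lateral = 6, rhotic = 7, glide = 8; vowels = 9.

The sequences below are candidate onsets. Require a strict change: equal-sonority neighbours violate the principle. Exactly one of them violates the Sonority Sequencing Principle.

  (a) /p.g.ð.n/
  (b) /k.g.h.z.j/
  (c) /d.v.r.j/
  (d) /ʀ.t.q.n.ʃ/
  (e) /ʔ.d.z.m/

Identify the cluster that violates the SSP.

(a) 1-2-4-5 → obeys
(b) 1-2-3-4-8 → obeys
(c) 2-4-7-8 → obeys
(d) 7-1-1-5-3 → violates
(e) 1-2-4-5 → obeys

d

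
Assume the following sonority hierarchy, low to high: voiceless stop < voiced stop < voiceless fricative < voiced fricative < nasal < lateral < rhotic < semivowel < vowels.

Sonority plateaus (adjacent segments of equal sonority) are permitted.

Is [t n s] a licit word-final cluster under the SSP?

no

/t/: voiceless stop = 1.
/n/: nasal = 5.
/s/: voiceless fricative = 3.
The profile is 1-5-3. Between /t/ (1) and /n/ (5) sonority does not fall, so the cluster violates the SSP.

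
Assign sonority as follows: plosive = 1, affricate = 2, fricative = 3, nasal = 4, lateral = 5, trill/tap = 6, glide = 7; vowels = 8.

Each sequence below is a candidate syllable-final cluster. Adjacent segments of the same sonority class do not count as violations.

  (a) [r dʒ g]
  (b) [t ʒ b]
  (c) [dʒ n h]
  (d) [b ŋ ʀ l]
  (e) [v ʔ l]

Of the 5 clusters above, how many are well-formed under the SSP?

1

(a) [r dʒ g]: profile 6-2-1 — obeys.
(b) [t ʒ b]: profile 1-3-1 — violates.
(c) [dʒ n h]: profile 2-4-3 — violates.
(d) [b ŋ ʀ l]: profile 1-4-6-5 — violates.
(e) [v ʔ l]: profile 3-1-5 — violates.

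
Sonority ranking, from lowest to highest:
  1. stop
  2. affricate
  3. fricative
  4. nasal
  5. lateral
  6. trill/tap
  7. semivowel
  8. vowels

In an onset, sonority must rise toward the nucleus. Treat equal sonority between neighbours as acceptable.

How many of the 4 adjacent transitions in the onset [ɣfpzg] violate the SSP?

/ɣ/ — fricative, sonority 3.
/f/ — fricative, sonority 3.
/p/ — stop, sonority 1.
/z/ — fricative, sonority 3.
/g/ — stop, sonority 1.
/ɣ/→/f/: 3→3 (plateau, allowed) — ok.
/f/→/p/: 3→1 (does not rise) — violation.
/p/→/z/: 1→3 (rises) — ok.
/z/→/g/: 3→1 (does not rise) — violation.

2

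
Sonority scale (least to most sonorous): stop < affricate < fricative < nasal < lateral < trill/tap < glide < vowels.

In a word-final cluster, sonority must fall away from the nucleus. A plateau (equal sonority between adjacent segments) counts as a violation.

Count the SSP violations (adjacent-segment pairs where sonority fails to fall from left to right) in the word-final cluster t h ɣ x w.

/t/: stop = 1.
/h/: fricative = 3.
/ɣ/: fricative = 3.
/x/: fricative = 3.
/w/: glide = 7.
/t/→/h/: 1→3 (does not fall) — violation.
/h/→/ɣ/: 3→3 (plateau) — violation.
/ɣ/→/x/: 3→3 (plateau) — violation.
/x/→/w/: 3→7 (does not fall) — violation.

4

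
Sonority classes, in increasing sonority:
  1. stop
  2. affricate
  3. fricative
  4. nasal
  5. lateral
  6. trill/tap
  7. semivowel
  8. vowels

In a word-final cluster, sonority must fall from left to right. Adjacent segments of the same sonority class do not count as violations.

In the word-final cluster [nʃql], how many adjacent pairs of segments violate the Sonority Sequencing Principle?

1

/n/: nasal = 4.
/ʃ/: fricative = 3.
/q/: stop = 1.
/l/: lateral = 5.
/n/→/ʃ/: 4→3 (falls) — ok.
/ʃ/→/q/: 3→1 (falls) — ok.
/q/→/l/: 1→5 (does not fall) — violation.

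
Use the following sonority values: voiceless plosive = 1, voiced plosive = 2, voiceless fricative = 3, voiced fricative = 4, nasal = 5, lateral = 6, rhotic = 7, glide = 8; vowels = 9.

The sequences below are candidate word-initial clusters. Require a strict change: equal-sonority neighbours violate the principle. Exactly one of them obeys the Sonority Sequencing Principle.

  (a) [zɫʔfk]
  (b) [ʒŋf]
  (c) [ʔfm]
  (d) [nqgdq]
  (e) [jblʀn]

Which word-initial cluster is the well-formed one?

(a) [zɫʔfk]: profile 4-6-1-3-1 — violates.
(b) [ʒŋf]: profile 4-5-3 — violates.
(c) [ʔfm]: profile 1-3-5 — obeys.
(d) [nqgdq]: profile 5-1-2-2-1 — violates.
(e) [jblʀn]: profile 8-2-6-7-5 — violates.

c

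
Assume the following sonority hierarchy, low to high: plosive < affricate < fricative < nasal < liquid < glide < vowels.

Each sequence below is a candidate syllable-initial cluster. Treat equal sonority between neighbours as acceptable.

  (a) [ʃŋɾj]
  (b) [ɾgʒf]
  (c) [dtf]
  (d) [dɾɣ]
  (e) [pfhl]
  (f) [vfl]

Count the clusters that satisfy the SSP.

(a) sonority 3-4-5-6: well-formed.
(b) sonority 5-1-3-3: ill-formed.
(c) sonority 1-1-3: well-formed.
(d) sonority 1-5-3: ill-formed.
(e) sonority 1-3-3-5: well-formed.
(f) sonority 3-3-5: well-formed.

4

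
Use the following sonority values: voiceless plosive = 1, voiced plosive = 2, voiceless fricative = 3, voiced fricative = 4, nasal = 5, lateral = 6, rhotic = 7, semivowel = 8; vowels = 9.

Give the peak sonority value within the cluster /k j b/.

/k/: voiceless plosive = 1.
/j/: semivowel = 8.
/b/: voiced plosive = 2.
The maximum is 8.

8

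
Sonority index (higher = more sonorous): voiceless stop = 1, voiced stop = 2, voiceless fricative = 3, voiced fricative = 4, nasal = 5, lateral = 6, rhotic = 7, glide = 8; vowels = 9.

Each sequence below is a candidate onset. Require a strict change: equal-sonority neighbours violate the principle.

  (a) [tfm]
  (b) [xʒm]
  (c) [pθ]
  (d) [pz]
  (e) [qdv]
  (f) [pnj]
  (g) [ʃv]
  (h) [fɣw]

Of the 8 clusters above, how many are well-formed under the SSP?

(a) [tfm]: profile 1-3-5 — obeys.
(b) [xʒm]: profile 3-4-5 — obeys.
(c) [pθ]: profile 1-3 — obeys.
(d) [pz]: profile 1-4 — obeys.
(e) [qdv]: profile 1-2-4 — obeys.
(f) [pnj]: profile 1-5-8 — obeys.
(g) [ʃv]: profile 3-4 — obeys.
(h) [fɣw]: profile 3-4-8 — obeys.

8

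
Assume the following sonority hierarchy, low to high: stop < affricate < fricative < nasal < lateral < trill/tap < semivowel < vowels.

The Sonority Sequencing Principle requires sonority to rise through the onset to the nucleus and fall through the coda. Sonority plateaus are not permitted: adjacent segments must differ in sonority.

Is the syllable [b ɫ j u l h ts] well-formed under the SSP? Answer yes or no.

yes

Onset: /b/ is a stop (sonority 1), /ɫ/ is a lateral (sonority 5), /j/ is a semivowel (sonority 7); then the nucleus /u/ (sonority 8).
Onset profile 1-5-7-8 — rises to the nucleus.
Coda: /l/ is a lateral (sonority 5), /h/ is a fricative (sonority 3), /ts/ is an affricate (sonority 2).
Coda profile 8-5-3-2 — falls from the nucleus.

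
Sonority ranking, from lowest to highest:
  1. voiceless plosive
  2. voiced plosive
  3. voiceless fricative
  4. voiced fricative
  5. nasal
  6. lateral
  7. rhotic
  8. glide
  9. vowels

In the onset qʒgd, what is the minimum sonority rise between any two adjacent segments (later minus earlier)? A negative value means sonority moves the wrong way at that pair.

/q/: voiceless plosive = 1.
/ʒ/: voiced fricative = 4.
/g/: voiced plosive = 2.
/d/: voiced plosive = 2.
/q/→/ʒ/: change +3.
/ʒ/→/g/: change -2.
/g/→/d/: change +0.
Minimum = -2.

-2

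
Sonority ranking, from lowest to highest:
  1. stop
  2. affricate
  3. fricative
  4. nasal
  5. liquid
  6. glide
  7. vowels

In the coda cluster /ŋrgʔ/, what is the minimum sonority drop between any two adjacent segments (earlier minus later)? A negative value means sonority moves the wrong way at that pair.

-1

/ŋ/ is a nasal (sonority 4).
/r/ is a liquid (sonority 5).
/g/ is a stop (sonority 1).
/ʔ/ is a stop (sonority 1).
/ŋ/→/r/: change -1.
/r/→/g/: change +4.
/g/→/ʔ/: change +0.
Minimum = -1.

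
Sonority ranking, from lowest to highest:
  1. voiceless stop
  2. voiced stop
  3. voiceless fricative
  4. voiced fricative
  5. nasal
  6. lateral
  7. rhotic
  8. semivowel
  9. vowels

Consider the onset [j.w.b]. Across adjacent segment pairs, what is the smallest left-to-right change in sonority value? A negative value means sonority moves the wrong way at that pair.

/j/: semivowel = 8.
/w/: semivowel = 8.
/b/: voiced stop = 2.
/j/→/w/: change +0.
/w/→/b/: change -6.
Minimum = -6.

-6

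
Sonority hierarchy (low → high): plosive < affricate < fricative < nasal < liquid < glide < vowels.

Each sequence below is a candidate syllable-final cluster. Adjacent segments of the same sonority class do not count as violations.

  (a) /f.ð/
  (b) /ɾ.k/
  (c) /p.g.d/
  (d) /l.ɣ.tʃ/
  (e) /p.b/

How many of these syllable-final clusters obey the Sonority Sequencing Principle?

(a) sonority 3-3: well-formed.
(b) sonority 5-1: well-formed.
(c) sonority 1-1-1: well-formed.
(d) sonority 5-3-2: well-formed.
(e) sonority 1-1: well-formed.

5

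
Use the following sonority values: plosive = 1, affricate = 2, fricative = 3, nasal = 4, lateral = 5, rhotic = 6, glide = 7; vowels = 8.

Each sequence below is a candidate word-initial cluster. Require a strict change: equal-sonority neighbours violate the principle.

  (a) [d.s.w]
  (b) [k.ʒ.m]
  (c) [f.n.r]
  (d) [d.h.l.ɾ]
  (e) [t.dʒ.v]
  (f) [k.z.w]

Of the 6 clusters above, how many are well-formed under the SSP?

(a) 1-3-7 → obeys
(b) 1-3-4 → obeys
(c) 3-4-6 → obeys
(d) 1-3-5-6 → obeys
(e) 1-2-3 → obeys
(f) 1-3-7 → obeys

6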